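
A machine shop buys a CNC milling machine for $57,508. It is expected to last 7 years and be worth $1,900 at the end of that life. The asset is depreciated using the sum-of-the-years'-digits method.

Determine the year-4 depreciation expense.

Depreciable base = $57,508 − $1,900 = $55,608.
Sum of the years' digits = 7+6+5+4+3+2+1 = 28.
Year 1: $55,608 × 7/28 = $13,902. Book value $43,606.
Year 2: $55,608 × 6/28 = $11,916. Book value $31,690.
Year 3: $55,608 × 5/28 = $9,930. Book value $21,760.
Year 4: $55,608 × 4/28 = $7,944. Book value $13,816.

$7,944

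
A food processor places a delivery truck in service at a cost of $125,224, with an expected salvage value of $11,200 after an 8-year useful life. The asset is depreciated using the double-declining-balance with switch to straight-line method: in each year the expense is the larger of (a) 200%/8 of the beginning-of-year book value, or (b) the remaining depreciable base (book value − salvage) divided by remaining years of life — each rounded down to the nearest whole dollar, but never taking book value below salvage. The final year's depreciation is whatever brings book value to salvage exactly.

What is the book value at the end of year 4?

Depreciable base = $125,224 − $11,200 = $114,024.
Year 1: DB = ⌊$125,224 × 200%/8⌋ = $31,306; SL = ⌊$114,024/8⌋ = $14,253 → take DB $31,306. Book value $93,918.
Year 2: DB = ⌊$93,918 × 200%/8⌋ = $23,479; SL = ⌊$82,718/7⌋ = $11,816 → take DB $23,479. Book value $70,439.
Year 3: DB = ⌊$70,439 × 200%/8⌋ = $17,609; SL = ⌊$59,239/6⌋ = $9,873 → take DB $17,609. Book value $52,830.
Year 4: DB = ⌊$52,830 × 200%/8⌋ = $13,207; SL = ⌊$41,630/5⌋ = $8,326 → take DB $13,207. Book value $39,623.

$39,623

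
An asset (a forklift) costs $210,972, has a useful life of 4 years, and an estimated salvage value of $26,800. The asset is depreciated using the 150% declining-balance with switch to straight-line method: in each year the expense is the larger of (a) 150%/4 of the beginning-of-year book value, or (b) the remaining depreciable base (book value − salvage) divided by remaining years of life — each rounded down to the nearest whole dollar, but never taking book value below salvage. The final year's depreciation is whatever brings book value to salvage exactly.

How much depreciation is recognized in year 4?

Depreciable base = $210,972 − $26,800 = $184,172.
Year 1: DB = ⌊$210,972 × 150%/4⌋ = $79,114; SL = ⌊$184,172/4⌋ = $46,043 → take DB $79,114. Book value $131,858.
Year 2: DB = ⌊$131,858 × 150%/4⌋ = $49,446; SL = ⌊$105,058/3⌋ = $35,019 → take DB $49,446. Book value $82,412.
Year 3: DB = ⌊$82,412 × 150%/4⌋ = $30,904; SL = ⌊$55,612/2⌋ = $27,806 → take DB $30,904. Book value $51,508.
Year 4 (final): $51,508 − $26,800 = $24,708. Book value $26,800.

$24,708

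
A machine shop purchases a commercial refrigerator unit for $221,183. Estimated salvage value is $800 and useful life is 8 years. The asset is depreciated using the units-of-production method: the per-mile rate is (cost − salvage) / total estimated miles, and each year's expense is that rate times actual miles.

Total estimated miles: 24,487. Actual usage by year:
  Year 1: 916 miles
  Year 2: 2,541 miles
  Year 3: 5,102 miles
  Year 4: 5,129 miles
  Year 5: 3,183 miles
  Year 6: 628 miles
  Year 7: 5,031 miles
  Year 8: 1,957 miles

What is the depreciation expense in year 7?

Depreciable base = $221,183 − $800 = $220,383.
Rate = $220,383 / 24,487 miles = $9 per mile.
Year 1: 916 × $9 = $8,244. Book value $212,939.
Year 2: 2,541 × $9 = $22,869. Book value $190,070.
Year 3: 5,102 × $9 = $45,918. Book value $144,152.
Year 4: 5,129 × $9 = $46,161. Book value $97,991.
Year 5: 3,183 × $9 = $28,647. Book value $69,344.
Year 6: 628 × $9 = $5,652. Book value $63,692.
Year 7: 5,031 × $9 = $45,279. Book value $18,413.

$45,279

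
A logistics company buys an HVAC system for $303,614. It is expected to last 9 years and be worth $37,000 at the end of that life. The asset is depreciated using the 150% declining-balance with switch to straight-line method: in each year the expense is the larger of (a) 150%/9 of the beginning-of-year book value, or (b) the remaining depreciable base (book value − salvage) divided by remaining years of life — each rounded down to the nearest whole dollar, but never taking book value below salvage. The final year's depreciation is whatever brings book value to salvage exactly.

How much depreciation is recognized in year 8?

$21,254

Depreciable base = $303,614 − $37,000 = $266,614.
Year 1: DB = ⌊$303,614 × 150%/9⌋ = $50,602; SL = ⌊$266,614/9⌋ = $29,623 → take DB $50,602. Book value $253,012.
Year 2: DB = ⌊$253,012 × 150%/9⌋ = $42,168; SL = ⌊$216,012/8⌋ = $27,001 → take DB $42,168. Book value $210,844.
Year 3: DB = ⌊$210,844 × 150%/9⌋ = $35,140; SL = ⌊$173,844/7⌋ = $24,834 → take DB $35,140. Book value $175,704.
Year 4: DB = ⌊$175,704 × 150%/9⌋ = $29,284; SL = ⌊$138,704/6⌋ = $23,117 → take DB $29,284. Book value $146,420.
Year 5: DB = ⌊$146,420 × 150%/9⌋ = $24,403; SL = ⌊$109,420/5⌋ = $21,884 → take DB $24,403. Book value $122,017.
Year 6: DB = ⌊$122,017 × 150%/9⌋ = $20,336; SL = ⌊$85,017/4⌋ = $21,254 → take SL $21,254. Book value $100,763.
Year 7: DB = ⌊$100,763 × 150%/9⌋ = $16,793; SL = ⌊$63,763/3⌋ = $21,254 → take SL $21,254. Book value $79,509.
Year 8: DB = ⌊$79,509 × 150%/9⌋ = $13,251; SL = ⌊$42,509/2⌋ = $21,254 → take SL $21,254. Book value $58,255.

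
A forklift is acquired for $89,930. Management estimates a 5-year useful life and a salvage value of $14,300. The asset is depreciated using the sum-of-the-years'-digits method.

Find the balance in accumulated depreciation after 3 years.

Depreciable base = $89,930 − $14,300 = $75,630.
Sum of the years' digits = 5+4+3+2+1 = 15.
Year 1: $75,630 × 5/15 = $25,210. Book value $64,720.
Year 2: $75,630 × 4/15 = $20,168. Book value $44,552.
Year 3: $75,630 × 3/15 = $15,126. Book value $29,426.
Accumulated through year 3 = $89,930 − $29,426 = $60,504.

$60,504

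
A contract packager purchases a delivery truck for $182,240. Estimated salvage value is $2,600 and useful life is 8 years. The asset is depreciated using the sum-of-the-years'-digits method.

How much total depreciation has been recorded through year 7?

Depreciable base = $182,240 − $2,600 = $179,640.
Sum of the years' digits = 8+7+6+5+4+3+2+1 = 36.
Year 1: $179,640 × 8/36 = $39,920. Book value $142,320.
Year 2: $179,640 × 7/36 = $34,930. Book value $107,390.
Year 3: $179,640 × 6/36 = $29,940. Book value $77,450.
Year 4: $179,640 × 5/36 = $24,950. Book value $52,500.
Year 5: $179,640 × 4/36 = $19,960. Book value $32,540.
Year 6: $179,640 × 3/36 = $14,970. Book value $17,570.
Year 7: $179,640 × 2/36 = $9,980. Book value $7,590.
Accumulated through year 7 = $182,240 − $7,590 = $174,650.

$174,650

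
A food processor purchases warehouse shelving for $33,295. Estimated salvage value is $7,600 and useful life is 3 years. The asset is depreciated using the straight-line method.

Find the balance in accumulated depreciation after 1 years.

Depreciable base = $33,295 − $7,600 = $25,695.
Annual expense = $25,695 / 3 = $8,565.
End of year 1: book value $24,730.
Accumulated through year 1 = $33,295 − $24,730 = $8,565.

$8,565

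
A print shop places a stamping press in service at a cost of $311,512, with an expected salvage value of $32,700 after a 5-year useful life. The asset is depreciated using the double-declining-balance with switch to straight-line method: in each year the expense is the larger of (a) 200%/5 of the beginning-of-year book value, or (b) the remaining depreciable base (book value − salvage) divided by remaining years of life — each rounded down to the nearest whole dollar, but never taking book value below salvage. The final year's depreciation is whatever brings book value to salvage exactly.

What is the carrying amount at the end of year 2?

$112,145

Depreciable base = $311,512 − $32,700 = $278,812.
Year 1: DB = ⌊$311,512 × 200%/5⌋ = $124,604; SL = ⌊$278,812/5⌋ = $55,762 → take DB $124,604. Book value $186,908.
Year 2: DB = ⌊$186,908 × 200%/5⌋ = $74,763; SL = ⌊$154,208/4⌋ = $38,552 → take DB $74,763. Book value $112,145.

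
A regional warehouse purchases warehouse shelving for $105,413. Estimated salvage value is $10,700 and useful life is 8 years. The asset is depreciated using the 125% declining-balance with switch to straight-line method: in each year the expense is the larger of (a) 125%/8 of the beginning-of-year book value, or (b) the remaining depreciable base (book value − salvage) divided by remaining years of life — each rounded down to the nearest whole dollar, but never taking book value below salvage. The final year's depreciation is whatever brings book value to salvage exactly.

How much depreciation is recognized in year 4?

$10,524

Depreciable base = $105,413 − $10,700 = $94,713.
Year 1: DB = ⌊$105,413 × 125%/8⌋ = $16,470; SL = ⌊$94,713/8⌋ = $11,839 → take DB $16,470. Book value $88,943.
Year 2: DB = ⌊$88,943 × 125%/8⌋ = $13,897; SL = ⌊$78,243/7⌋ = $11,177 → take DB $13,897. Book value $75,046.
Year 3: DB = ⌊$75,046 × 125%/8⌋ = $11,725; SL = ⌊$64,346/6⌋ = $10,724 → take DB $11,725. Book value $63,321.
Year 4: DB = ⌊$63,321 × 125%/8⌋ = $9,893; SL = ⌊$52,621/5⌋ = $10,524 → take SL $10,524. Book value $52,797.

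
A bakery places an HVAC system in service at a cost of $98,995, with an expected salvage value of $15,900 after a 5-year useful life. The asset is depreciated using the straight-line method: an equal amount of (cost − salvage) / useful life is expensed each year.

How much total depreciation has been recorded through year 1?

$16,619

Depreciable base = $98,995 − $15,900 = $83,095.
Annual expense = $83,095 / 5 = $16,619.
End of year 1: book value $82,376.
Accumulated through year 1 = $98,995 − $82,376 = $16,619.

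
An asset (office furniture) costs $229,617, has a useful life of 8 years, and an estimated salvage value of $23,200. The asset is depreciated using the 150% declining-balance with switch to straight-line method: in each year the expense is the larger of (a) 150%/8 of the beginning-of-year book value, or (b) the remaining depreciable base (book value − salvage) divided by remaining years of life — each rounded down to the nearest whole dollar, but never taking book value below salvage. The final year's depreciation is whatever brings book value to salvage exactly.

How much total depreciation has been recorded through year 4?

$129,547

Depreciable base = $229,617 − $23,200 = $206,417.
Year 1: DB = ⌊$229,617 × 150%/8⌋ = $43,053; SL = ⌊$206,417/8⌋ = $25,802 → take DB $43,053. Book value $186,564.
Year 2: DB = ⌊$186,564 × 150%/8⌋ = $34,980; SL = ⌊$163,364/7⌋ = $23,337 → take DB $34,980. Book value $151,584.
Year 3: DB = ⌊$151,584 × 150%/8⌋ = $28,422; SL = ⌊$128,384/6⌋ = $21,397 → take DB $28,422. Book value $123,162.
Year 4: DB = ⌊$123,162 × 150%/8⌋ = $23,092; SL = ⌊$99,962/5⌋ = $19,992 → take DB $23,092. Book value $100,070.
Accumulated through year 4 = $229,617 − $100,070 = $129,547.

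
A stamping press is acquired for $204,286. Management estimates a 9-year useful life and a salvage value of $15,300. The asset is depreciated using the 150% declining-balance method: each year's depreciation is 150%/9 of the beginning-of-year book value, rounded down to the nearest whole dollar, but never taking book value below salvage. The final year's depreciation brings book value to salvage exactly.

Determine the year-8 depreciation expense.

$9,502

Depreciable base = $204,286 − $15,300 = $188,986.
Year 1: ⌊$204,286 × 150%/9⌋ = $34,047. Book value $170,239.
Year 2: ⌊$170,239 × 150%/9⌋ = $28,373. Book value $141,866.
Year 3: ⌊$141,866 × 150%/9⌋ = $23,644. Book value $118,222.
Year 4: ⌊$118,222 × 150%/9⌋ = $19,703. Book value $98,519.
Year 5: ⌊$98,519 × 150%/9⌋ = $16,419. Book value $82,100.
Year 6: ⌊$82,100 × 150%/9⌋ = $13,683. Book value $68,417.
Year 7: ⌊$68,417 × 150%/9⌋ = $11,402. Book value $57,015.
Year 8: ⌊$57,015 × 150%/9⌋ = $9,502. Book value $47,513.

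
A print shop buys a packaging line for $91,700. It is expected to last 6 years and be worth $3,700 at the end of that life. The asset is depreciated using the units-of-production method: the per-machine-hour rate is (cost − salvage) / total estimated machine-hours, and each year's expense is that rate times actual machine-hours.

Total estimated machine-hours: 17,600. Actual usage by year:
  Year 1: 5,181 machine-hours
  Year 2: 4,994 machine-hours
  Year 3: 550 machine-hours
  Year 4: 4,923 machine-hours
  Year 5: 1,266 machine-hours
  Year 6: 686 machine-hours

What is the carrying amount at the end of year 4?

$13,460

Depreciable base = $91,700 − $3,700 = $88,000.
Rate = $88,000 / 17,600 machine-hours = $5 per machine-hour.
Year 1: 5,181 × $5 = $25,905. Book value $65,795.
Year 2: 4,994 × $5 = $24,970. Book value $40,825.
Year 3: 550 × $5 = $2,750. Book value $38,075.
Year 4: 4,923 × $5 = $24,615. Book value $13,460.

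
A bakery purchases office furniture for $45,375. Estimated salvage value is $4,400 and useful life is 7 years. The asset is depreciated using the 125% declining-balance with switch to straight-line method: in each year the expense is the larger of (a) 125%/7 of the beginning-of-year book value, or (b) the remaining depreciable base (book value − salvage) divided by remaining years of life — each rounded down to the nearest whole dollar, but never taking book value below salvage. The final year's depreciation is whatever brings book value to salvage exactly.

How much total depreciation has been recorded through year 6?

Depreciable base = $45,375 − $4,400 = $40,975.
Year 1: DB = ⌊$45,375 × 125%/7⌋ = $8,102; SL = ⌊$40,975/7⌋ = $5,853 → take DB $8,102. Book value $37,273.
Year 2: DB = ⌊$37,273 × 125%/7⌋ = $6,655; SL = ⌊$32,873/6⌋ = $5,478 → take DB $6,655. Book value $30,618.
Year 3: DB = ⌊$30,618 × 125%/7⌋ = $5,467; SL = ⌊$26,218/5⌋ = $5,243 → take DB $5,467. Book value $25,151.
Year 4: DB = ⌊$25,151 × 125%/7⌋ = $4,491; SL = ⌊$20,751/4⌋ = $5,187 → take SL $5,187. Book value $19,964.
Year 5: DB = ⌊$19,964 × 125%/7⌋ = $3,565; SL = ⌊$15,564/3⌋ = $5,188 → take SL $5,188. Book value $14,776.
Year 6: DB = ⌊$14,776 × 125%/7⌋ = $2,638; SL = ⌊$10,376/2⌋ = $5,188 → take SL $5,188. Book value $9,588.
Accumulated through year 6 = $45,375 − $9,588 = $35,787.

$35,787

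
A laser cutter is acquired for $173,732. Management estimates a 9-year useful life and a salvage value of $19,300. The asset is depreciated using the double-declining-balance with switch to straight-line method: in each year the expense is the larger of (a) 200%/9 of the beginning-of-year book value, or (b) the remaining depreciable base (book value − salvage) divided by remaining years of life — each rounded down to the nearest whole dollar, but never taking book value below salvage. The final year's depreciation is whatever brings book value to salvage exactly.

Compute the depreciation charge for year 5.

$14,128

Depreciable base = $173,732 − $19,300 = $154,432.
Year 1: DB = ⌊$173,732 × 200%/9⌋ = $38,607; SL = ⌊$154,432/9⌋ = $17,159 → take DB $38,607. Book value $135,125.
Year 2: DB = ⌊$135,125 × 200%/9⌋ = $30,027; SL = ⌊$115,825/8⌋ = $14,478 → take DB $30,027. Book value $105,098.
Year 3: DB = ⌊$105,098 × 200%/9⌋ = $23,355; SL = ⌊$85,798/7⌋ = $12,256 → take DB $23,355. Book value $81,743.
Year 4: DB = ⌊$81,743 × 200%/9⌋ = $18,165; SL = ⌊$62,443/6⌋ = $10,407 → take DB $18,165. Book value $63,578.
Year 5: DB = ⌊$63,578 × 200%/9⌋ = $14,128; SL = ⌊$44,278/5⌋ = $8,855 → take DB $14,128. Book value $49,450.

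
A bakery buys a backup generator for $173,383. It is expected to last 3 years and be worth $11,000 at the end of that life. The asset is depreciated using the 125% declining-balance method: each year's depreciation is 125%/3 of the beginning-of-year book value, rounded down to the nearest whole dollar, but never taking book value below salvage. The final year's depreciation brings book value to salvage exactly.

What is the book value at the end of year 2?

$58,999

Depreciable base = $173,383 − $11,000 = $162,383.
Year 1: ⌊$173,383 × 125%/3⌋ = $72,242. Book value $101,141.
Year 2: ⌊$101,141 × 125%/3⌋ = $42,142. Book value $58,999.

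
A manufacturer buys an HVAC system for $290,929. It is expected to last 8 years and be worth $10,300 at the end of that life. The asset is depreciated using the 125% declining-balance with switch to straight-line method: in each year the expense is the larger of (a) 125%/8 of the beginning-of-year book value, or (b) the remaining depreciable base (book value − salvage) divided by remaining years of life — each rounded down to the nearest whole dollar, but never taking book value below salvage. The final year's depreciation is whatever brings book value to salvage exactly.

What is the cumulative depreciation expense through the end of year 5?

$182,220

Depreciable base = $290,929 − $10,300 = $280,629.
Year 1: DB = ⌊$290,929 × 125%/8⌋ = $45,457; SL = ⌊$280,629/8⌋ = $35,078 → take DB $45,457. Book value $245,472.
Year 2: DB = ⌊$245,472 × 125%/8⌋ = $38,355; SL = ⌊$235,172/7⌋ = $33,596 → take DB $38,355. Book value $207,117.
Year 3: DB = ⌊$207,117 × 125%/8⌋ = $32,362; SL = ⌊$196,817/6⌋ = $32,802 → take SL $32,802. Book value $174,315.
Year 4: DB = ⌊$174,315 × 125%/8⌋ = $27,236; SL = ⌊$164,015/5⌋ = $32,803 → take SL $32,803. Book value $141,512.
Year 5: DB = ⌊$141,512 × 125%/8⌋ = $22,111; SL = ⌊$131,212/4⌋ = $32,803 → take SL $32,803. Book value $108,709.
Accumulated through year 5 = $290,929 − $108,709 = $182,220.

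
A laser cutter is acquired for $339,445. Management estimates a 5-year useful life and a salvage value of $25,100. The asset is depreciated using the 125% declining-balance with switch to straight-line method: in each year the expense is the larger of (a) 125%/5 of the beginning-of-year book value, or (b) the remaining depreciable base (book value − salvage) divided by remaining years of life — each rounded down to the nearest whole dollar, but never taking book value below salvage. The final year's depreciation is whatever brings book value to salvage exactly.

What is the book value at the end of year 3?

Depreciable base = $339,445 − $25,100 = $314,345.
Year 1: DB = ⌊$339,445 × 125%/5⌋ = $84,861; SL = ⌊$314,345/5⌋ = $62,869 → take DB $84,861. Book value $254,584.
Year 2: DB = ⌊$254,584 × 125%/5⌋ = $63,646; SL = ⌊$229,484/4⌋ = $57,371 → take DB $63,646. Book value $190,938.
Year 3: DB = ⌊$190,938 × 125%/5⌋ = $47,734; SL = ⌊$165,838/3⌋ = $55,279 → take SL $55,279. Book value $135,659.

$135,659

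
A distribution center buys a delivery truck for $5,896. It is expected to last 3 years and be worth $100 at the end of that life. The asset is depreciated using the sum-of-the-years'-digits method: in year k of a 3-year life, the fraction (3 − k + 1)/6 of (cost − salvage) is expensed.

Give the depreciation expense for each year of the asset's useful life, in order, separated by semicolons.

Depreciable base = $5,896 − $100 = $5,796.
Sum of the years' digits = 3+2+1 = 6.
Year 1: $5,796 × 3/6 = $2,898. Book value $2,998.
Year 2: $5,796 × 2/6 = $1,932. Book value $1,066.
Year 3: $5,796 × 1/6 = $966. Book value $100.

$2,898; $1,932; $966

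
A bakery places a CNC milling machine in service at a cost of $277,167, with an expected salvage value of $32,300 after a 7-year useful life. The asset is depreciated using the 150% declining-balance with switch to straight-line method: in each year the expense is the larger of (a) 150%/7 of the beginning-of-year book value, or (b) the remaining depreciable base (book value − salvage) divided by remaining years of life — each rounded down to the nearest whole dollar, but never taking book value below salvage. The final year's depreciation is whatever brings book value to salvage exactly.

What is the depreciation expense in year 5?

$24,444

Depreciable base = $277,167 − $32,300 = $244,867.
Year 1: DB = ⌊$277,167 × 150%/7⌋ = $59,392; SL = ⌊$244,867/7⌋ = $34,981 → take DB $59,392. Book value $217,775.
Year 2: DB = ⌊$217,775 × 150%/7⌋ = $46,666; SL = ⌊$185,475/6⌋ = $30,912 → take DB $46,666. Book value $171,109.
Year 3: DB = ⌊$171,109 × 150%/7⌋ = $36,666; SL = ⌊$138,809/5⌋ = $27,761 → take DB $36,666. Book value $134,443.
Year 4: DB = ⌊$134,443 × 150%/7⌋ = $28,809; SL = ⌊$102,143/4⌋ = $25,535 → take DB $28,809. Book value $105,634.
Year 5: DB = ⌊$105,634 × 150%/7⌋ = $22,635; SL = ⌊$73,334/3⌋ = $24,444 → take SL $24,444. Book value $81,190.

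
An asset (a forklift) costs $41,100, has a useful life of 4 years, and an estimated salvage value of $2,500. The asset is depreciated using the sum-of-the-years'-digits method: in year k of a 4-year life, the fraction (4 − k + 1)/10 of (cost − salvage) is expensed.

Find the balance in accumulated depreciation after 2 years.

$27,020

Depreciable base = $41,100 − $2,500 = $38,600.
Sum of the years' digits = 4+3+2+1 = 10.
Year 1: $38,600 × 4/10 = $15,440. Book value $25,660.
Year 2: $38,600 × 3/10 = $11,580. Book value $14,080.
Accumulated through year 2 = $41,100 − $14,080 = $27,020.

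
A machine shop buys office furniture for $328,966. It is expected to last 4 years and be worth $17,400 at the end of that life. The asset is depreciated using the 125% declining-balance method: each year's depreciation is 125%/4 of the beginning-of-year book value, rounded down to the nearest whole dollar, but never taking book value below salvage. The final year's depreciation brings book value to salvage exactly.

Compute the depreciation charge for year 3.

$48,590

Depreciable base = $328,966 − $17,400 = $311,566.
Year 1: ⌊$328,966 × 125%/4⌋ = $102,801. Book value $226,165.
Year 2: ⌊$226,165 × 125%/4⌋ = $70,676. Book value $155,489.
Year 3: ⌊$155,489 × 125%/4⌋ = $48,590. Book value $106,899.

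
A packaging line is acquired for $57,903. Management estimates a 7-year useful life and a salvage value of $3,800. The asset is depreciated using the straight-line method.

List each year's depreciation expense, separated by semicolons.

$7,729; $7,729; $7,729; $7,729; $7,729; $7,729; $7,729

Depreciable base = $57,903 − $3,800 = $54,103.
Annual expense = $54,103 / 7 = $7,729.
End of year 1: book value $50,174.
End of year 2: book value $42,445.
End of year 3: book value $34,716.
End of year 4: book value $26,987.
End of year 5: book value $19,258.
End of year 6: book value $11,529.
End of year 7: book value $3,800.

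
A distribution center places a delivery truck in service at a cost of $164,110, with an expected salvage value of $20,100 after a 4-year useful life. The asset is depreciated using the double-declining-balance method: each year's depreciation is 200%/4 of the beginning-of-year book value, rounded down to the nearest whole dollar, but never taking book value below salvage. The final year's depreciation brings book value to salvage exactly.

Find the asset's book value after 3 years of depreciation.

Depreciable base = $164,110 − $20,100 = $144,010.
Year 1: ⌊$164,110 × 200%/4⌋ = $82,055. Book value $82,055.
Year 2: ⌊$82,055 × 200%/4⌋ = $41,027. Book value $41,028.
Year 3: ⌊$41,028 × 200%/4⌋ = $20,514. Book value $20,514.

$20,514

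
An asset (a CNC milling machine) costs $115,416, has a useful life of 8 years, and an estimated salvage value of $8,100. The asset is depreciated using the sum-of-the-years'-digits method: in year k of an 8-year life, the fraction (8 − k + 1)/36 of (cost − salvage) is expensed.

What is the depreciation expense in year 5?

Depreciable base = $115,416 − $8,100 = $107,316.
Sum of the years' digits = 8+7+6+5+4+3+2+1 = 36.
Year 1: $107,316 × 8/36 = $23,848. Book value $91,568.
Year 2: $107,316 × 7/36 = $20,867. Book value $70,701.
Year 3: $107,316 × 6/36 = $17,886. Book value $52,815.
Year 4: $107,316 × 5/36 = $14,905. Book value $37,910.
Year 5: $107,316 × 4/36 = $11,924. Book value $25,986.

$11,924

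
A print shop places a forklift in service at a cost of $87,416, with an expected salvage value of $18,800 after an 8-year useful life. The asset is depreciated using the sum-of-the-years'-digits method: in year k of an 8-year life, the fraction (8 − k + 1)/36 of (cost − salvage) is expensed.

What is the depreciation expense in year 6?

Depreciable base = $87,416 − $18,800 = $68,616.
Sum of the years' digits = 8+7+6+5+4+3+2+1 = 36.
Year 1: $68,616 × 8/36 = $15,248. Book value $72,168.
Year 2: $68,616 × 7/36 = $13,342. Book value $58,826.
Year 3: $68,616 × 6/36 = $11,436. Book value $47,390.
Year 4: $68,616 × 5/36 = $9,530. Book value $37,860.
Year 5: $68,616 × 4/36 = $7,624. Book value $30,236.
Year 6: $68,616 × 3/36 = $5,718. Book value $24,518.

$5,718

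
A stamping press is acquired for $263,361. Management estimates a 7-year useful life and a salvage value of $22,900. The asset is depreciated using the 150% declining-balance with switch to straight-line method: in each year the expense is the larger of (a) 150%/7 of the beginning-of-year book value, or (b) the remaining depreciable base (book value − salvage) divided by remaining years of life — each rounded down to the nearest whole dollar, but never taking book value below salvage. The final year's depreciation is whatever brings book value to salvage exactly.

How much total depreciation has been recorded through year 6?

$214,636

Depreciable base = $263,361 − $22,900 = $240,461.
Year 1: DB = ⌊$263,361 × 150%/7⌋ = $56,434; SL = ⌊$240,461/7⌋ = $34,351 → take DB $56,434. Book value $206,927.
Year 2: DB = ⌊$206,927 × 150%/7⌋ = $44,341; SL = ⌊$184,027/6⌋ = $30,671 → take DB $44,341. Book value $162,586.
Year 3: DB = ⌊$162,586 × 150%/7⌋ = $34,839; SL = ⌊$139,686/5⌋ = $27,937 → take DB $34,839. Book value $127,747.
Year 4: DB = ⌊$127,747 × 150%/7⌋ = $27,374; SL = ⌊$104,847/4⌋ = $26,211 → take DB $27,374. Book value $100,373.
Year 5: DB = ⌊$100,373 × 150%/7⌋ = $21,508; SL = ⌊$77,473/3⌋ = $25,824 → take SL $25,824. Book value $74,549.
Year 6: DB = ⌊$74,549 × 150%/7⌋ = $15,974; SL = ⌊$51,649/2⌋ = $25,824 → take SL $25,824. Book value $48,725.
Accumulated through year 6 = $263,361 − $48,725 = $214,636.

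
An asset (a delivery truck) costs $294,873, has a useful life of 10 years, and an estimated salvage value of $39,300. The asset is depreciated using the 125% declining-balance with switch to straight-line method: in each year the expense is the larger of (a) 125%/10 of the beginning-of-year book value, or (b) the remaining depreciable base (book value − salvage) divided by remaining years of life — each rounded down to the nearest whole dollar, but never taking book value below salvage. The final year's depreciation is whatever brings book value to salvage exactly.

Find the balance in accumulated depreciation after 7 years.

Depreciable base = $294,873 − $39,300 = $255,573.
Year 1: DB = ⌊$294,873 × 125%/10⌋ = $36,859; SL = ⌊$255,573/10⌋ = $25,557 → take DB $36,859. Book value $258,014.
Year 2: DB = ⌊$258,014 × 125%/10⌋ = $32,251; SL = ⌊$218,714/9⌋ = $24,301 → take DB $32,251. Book value $225,763.
Year 3: DB = ⌊$225,763 × 125%/10⌋ = $28,220; SL = ⌊$186,463/8⌋ = $23,307 → take DB $28,220. Book value $197,543.
Year 4: DB = ⌊$197,543 × 125%/10⌋ = $24,692; SL = ⌊$158,243/7⌋ = $22,606 → take DB $24,692. Book value $172,851.
Year 5: DB = ⌊$172,851 × 125%/10⌋ = $21,606; SL = ⌊$133,551/6⌋ = $22,258 → take SL $22,258. Book value $150,593.
Year 6: DB = ⌊$150,593 × 125%/10⌋ = $18,824; SL = ⌊$111,293/5⌋ = $22,258 → take SL $22,258. Book value $128,335.
Year 7: DB = ⌊$128,335 × 125%/10⌋ = $16,041; SL = ⌊$89,035/4⌋ = $22,258 → take SL $22,258. Book value $106,077.
Accumulated through year 7 = $294,873 − $106,077 = $188,796.

$188,796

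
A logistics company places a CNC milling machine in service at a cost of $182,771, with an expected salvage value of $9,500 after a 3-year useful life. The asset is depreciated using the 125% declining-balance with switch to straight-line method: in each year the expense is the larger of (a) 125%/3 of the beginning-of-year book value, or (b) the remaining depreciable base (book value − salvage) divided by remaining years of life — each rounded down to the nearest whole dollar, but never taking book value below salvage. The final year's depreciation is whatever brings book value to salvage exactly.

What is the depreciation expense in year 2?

$48,558

Depreciable base = $182,771 − $9,500 = $173,271.
Year 1: DB = ⌊$182,771 × 125%/3⌋ = $76,154; SL = ⌊$173,271/3⌋ = $57,757 → take DB $76,154. Book value $106,617.
Year 2: DB = ⌊$106,617 × 125%/3⌋ = $44,423; SL = ⌊$97,117/2⌋ = $48,558 → take SL $48,558. Book value $58,059.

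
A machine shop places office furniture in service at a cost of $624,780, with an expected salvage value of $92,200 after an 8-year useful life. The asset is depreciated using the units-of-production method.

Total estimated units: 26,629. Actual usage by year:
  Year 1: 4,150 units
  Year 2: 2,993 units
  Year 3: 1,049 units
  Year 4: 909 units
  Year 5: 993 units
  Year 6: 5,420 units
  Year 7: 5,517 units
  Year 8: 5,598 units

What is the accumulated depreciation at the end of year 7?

$420,620

Depreciable base = $624,780 − $92,200 = $532,580.
Rate = $532,580 / 26,629 units = $20 per unit.
Year 1: 4,150 × $20 = $83,000. Book value $541,780.
Year 2: 2,993 × $20 = $59,860. Book value $481,920.
Year 3: 1,049 × $20 = $20,980. Book value $460,940.
Year 4: 909 × $20 = $18,180. Book value $442,760.
Year 5: 993 × $20 = $19,860. Book value $422,900.
Year 6: 5,420 × $20 = $108,400. Book value $314,500.
Year 7: 5,517 × $20 = $110,340. Book value $204,160.
Accumulated through year 7 = $624,780 − $204,160 = $420,620.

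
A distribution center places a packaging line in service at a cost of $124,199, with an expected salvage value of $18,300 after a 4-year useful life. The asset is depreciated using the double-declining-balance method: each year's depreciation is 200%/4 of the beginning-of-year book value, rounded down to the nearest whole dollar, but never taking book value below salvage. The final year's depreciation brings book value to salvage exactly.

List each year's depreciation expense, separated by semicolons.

$62,099; $31,050; $12,750; $0

Depreciable base = $124,199 − $18,300 = $105,899.
Year 1: ⌊$124,199 × 200%/4⌋ = $62,099. Book value $62,100.
Year 2: ⌊$62,100 × 200%/4⌋ = $31,050. Book value $31,050.
Year 3: ⌊$31,050 × 200%/4⌋ = $15,525, capped at $12,750. Book value $18,300.
Year 4 (final): $18,300 − $18,300 = $0. Book value $18,300.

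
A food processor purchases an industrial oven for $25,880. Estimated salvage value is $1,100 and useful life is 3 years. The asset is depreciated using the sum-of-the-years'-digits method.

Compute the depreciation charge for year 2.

$8,260

Depreciable base = $25,880 − $1,100 = $24,780.
Sum of the years' digits = 3+2+1 = 6.
Year 1: $24,780 × 3/6 = $12,390. Book value $13,490.
Year 2: $24,780 × 2/6 = $8,260. Book value $5,230.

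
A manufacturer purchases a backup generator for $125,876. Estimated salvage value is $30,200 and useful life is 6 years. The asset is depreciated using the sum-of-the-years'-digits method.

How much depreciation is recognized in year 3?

Depreciable base = $125,876 − $30,200 = $95,676.
Sum of the years' digits = 6+5+4+3+2+1 = 21.
Year 1: $95,676 × 6/21 = $27,336. Book value $98,540.
Year 2: $95,676 × 5/21 = $22,780. Book value $75,760.
Year 3: $95,676 × 4/21 = $18,224. Book value $57,536.

$18,224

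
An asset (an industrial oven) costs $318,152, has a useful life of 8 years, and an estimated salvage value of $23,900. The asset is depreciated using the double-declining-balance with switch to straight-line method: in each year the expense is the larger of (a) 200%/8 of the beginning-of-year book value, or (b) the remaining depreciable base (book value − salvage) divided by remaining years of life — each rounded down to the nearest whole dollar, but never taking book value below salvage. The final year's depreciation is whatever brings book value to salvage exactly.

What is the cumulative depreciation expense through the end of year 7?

Depreciable base = $318,152 − $23,900 = $294,252.
Year 1: DB = ⌊$318,152 × 200%/8⌋ = $79,538; SL = ⌊$294,252/8⌋ = $36,781 → take DB $79,538. Book value $238,614.
Year 2: DB = ⌊$238,614 × 200%/8⌋ = $59,653; SL = ⌊$214,714/7⌋ = $30,673 → take DB $59,653. Book value $178,961.
Year 3: DB = ⌊$178,961 × 200%/8⌋ = $44,740; SL = ⌊$155,061/6⌋ = $25,843 → take DB $44,740. Book value $134,221.
Year 4: DB = ⌊$134,221 × 200%/8⌋ = $33,555; SL = ⌊$110,321/5⌋ = $22,064 → take DB $33,555. Book value $100,666.
Year 5: DB = ⌊$100,666 × 200%/8⌋ = $25,166; SL = ⌊$76,766/4⌋ = $19,191 → take DB $25,166. Book value $75,500.
Year 6: DB = ⌊$75,500 × 200%/8⌋ = $18,875; SL = ⌊$51,600/3⌋ = $17,200 → take DB $18,875. Book value $56,625.
Year 7: DB = ⌊$56,625 × 200%/8⌋ = $14,156; SL = ⌊$32,725/2⌋ = $16,362 → take SL $16,362. Book value $40,263.
Accumulated through year 7 = $318,152 − $40,263 = $277,889.

$277,889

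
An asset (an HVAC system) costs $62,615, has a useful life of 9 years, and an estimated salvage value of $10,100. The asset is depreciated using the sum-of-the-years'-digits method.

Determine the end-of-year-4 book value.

$27,605

Depreciable base = $62,615 − $10,100 = $52,515.
Sum of the years' digits = 9+8+7+6+5+4+3+2+1 = 45.
Year 1: $52,515 × 9/45 = $10,503. Book value $52,112.
Year 2: $52,515 × 8/45 = $9,336. Book value $42,776.
Year 3: $52,515 × 7/45 = $8,169. Book value $34,607.
Year 4: $52,515 × 6/45 = $7,002. Book value $27,605.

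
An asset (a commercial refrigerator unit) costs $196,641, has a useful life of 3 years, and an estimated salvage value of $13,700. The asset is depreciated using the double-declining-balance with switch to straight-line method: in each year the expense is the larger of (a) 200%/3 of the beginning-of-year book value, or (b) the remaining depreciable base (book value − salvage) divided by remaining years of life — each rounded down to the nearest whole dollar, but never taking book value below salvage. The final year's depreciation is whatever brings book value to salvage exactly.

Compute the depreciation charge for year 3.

$8,149

Depreciable base = $196,641 − $13,700 = $182,941.
Year 1: DB = ⌊$196,641 × 200%/3⌋ = $131,094; SL = ⌊$182,941/3⌋ = $60,980 → take DB $131,094. Book value $65,547.
Year 2: DB = ⌊$65,547 × 200%/3⌋ = $43,698; SL = ⌊$51,847/2⌋ = $25,923 → take DB $43,698. Book value $21,849.
Year 3 (final): $21,849 − $13,700 = $8,149. Book value $13,700.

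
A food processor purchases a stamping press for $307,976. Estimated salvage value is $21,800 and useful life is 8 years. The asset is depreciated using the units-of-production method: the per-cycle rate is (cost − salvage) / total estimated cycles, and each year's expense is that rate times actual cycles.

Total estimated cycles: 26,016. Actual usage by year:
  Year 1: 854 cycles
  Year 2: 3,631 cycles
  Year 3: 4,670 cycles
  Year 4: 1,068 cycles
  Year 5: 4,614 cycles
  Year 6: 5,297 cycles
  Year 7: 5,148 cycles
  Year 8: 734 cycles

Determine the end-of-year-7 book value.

$29,874

Depreciable base = $307,976 − $21,800 = $286,176.
Rate = $286,176 / 26,016 cycles = $11 per cycle.
Year 1: 854 × $11 = $9,394. Book value $298,582.
Year 2: 3,631 × $11 = $39,941. Book value $258,641.
Year 3: 4,670 × $11 = $51,370. Book value $207,271.
Year 4: 1,068 × $11 = $11,748. Book value $195,523.
Year 5: 4,614 × $11 = $50,754. Book value $144,769.
Year 6: 5,297 × $11 = $58,267. Book value $86,502.
Year 7: 5,148 × $11 = $56,628. Book value $29,874.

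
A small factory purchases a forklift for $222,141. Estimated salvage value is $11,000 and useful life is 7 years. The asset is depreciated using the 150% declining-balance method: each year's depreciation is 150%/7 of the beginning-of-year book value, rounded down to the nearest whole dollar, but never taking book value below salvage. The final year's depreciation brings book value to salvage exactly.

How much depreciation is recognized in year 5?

Depreciable base = $222,141 − $11,000 = $211,141.
Year 1: ⌊$222,141 × 150%/7⌋ = $47,601. Book value $174,540.
Year 2: ⌊$174,540 × 150%/7⌋ = $37,401. Book value $137,139.
Year 3: ⌊$137,139 × 150%/7⌋ = $29,386. Book value $107,753.
Year 4: ⌊$107,753 × 150%/7⌋ = $23,089. Book value $84,664.
Year 5: ⌊$84,664 × 150%/7⌋ = $18,142. Book value $66,522.

$18,142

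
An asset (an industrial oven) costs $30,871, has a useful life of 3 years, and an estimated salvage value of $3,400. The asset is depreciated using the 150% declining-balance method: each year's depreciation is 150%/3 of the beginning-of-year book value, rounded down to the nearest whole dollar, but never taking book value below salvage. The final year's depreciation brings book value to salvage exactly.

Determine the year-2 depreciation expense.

Depreciable base = $30,871 − $3,400 = $27,471.
Year 1: ⌊$30,871 × 150%/3⌋ = $15,435. Book value $15,436.
Year 2: ⌊$15,436 × 150%/3⌋ = $7,718. Book value $7,718.

$7,718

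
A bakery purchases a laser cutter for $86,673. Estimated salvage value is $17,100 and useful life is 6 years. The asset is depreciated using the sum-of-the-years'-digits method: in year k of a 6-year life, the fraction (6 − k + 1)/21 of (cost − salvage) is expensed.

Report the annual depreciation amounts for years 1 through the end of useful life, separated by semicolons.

$19,878; $16,565; $13,252; $9,939; $6,626; $3,313

Depreciable base = $86,673 − $17,100 = $69,573.
Sum of the years' digits = 6+5+4+3+2+1 = 21.
Year 1: $69,573 × 6/21 = $19,878. Book value $66,795.
Year 2: $69,573 × 5/21 = $16,565. Book value $50,230.
Year 3: $69,573 × 4/21 = $13,252. Book value $36,978.
Year 4: $69,573 × 3/21 = $9,939. Book value $27,039.
Year 5: $69,573 × 2/21 = $6,626. Book value $20,413.
Year 6: $69,573 × 1/21 = $3,313. Book value $17,100.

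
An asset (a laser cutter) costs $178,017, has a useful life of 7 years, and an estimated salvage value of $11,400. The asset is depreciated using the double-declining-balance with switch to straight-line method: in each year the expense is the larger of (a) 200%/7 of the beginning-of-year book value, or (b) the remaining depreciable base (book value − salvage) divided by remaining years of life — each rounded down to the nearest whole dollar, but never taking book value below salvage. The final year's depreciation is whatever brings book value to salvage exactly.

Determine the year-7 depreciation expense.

Depreciable base = $178,017 − $11,400 = $166,617.
Year 1: DB = ⌊$178,017 × 200%/7⌋ = $50,862; SL = ⌊$166,617/7⌋ = $23,802 → take DB $50,862. Book value $127,155.
Year 2: DB = ⌊$127,155 × 200%/7⌋ = $36,330; SL = ⌊$115,755/6⌋ = $19,292 → take DB $36,330. Book value $90,825.
Year 3: DB = ⌊$90,825 × 200%/7⌋ = $25,950; SL = ⌊$79,425/5⌋ = $15,885 → take DB $25,950. Book value $64,875.
Year 4: DB = ⌊$64,875 × 200%/7⌋ = $18,535; SL = ⌊$53,475/4⌋ = $13,368 → take DB $18,535. Book value $46,340.
Year 5: DB = ⌊$46,340 × 200%/7⌋ = $13,240; SL = ⌊$34,940/3⌋ = $11,646 → take DB $13,240. Book value $33,100.
Year 6: DB = ⌊$33,100 × 200%/7⌋ = $9,457; SL = ⌊$21,700/2⌋ = $10,850 → take SL $10,850. Book value $22,250.
Year 7 (final): $22,250 − $11,400 = $10,850. Book value $11,400.

$10,850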